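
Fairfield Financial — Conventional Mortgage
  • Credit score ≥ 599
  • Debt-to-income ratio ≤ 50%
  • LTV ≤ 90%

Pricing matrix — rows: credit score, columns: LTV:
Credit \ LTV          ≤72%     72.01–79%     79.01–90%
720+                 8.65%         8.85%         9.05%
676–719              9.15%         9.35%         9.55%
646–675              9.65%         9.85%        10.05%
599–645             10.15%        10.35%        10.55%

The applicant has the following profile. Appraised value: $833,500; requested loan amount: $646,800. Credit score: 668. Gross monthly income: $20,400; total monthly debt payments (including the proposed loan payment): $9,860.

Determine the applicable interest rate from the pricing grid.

9.85%

Credit score 668 ≥ 599; DTI = 9,860/20,400 = 48.3% ≤ 50%
LTV = 646,800/833,500 = 77.6% ≤ 90%
Credit 668 → row 646–675; LTV 77.6% → column 72.01–79%. Grid cell → 9.85%.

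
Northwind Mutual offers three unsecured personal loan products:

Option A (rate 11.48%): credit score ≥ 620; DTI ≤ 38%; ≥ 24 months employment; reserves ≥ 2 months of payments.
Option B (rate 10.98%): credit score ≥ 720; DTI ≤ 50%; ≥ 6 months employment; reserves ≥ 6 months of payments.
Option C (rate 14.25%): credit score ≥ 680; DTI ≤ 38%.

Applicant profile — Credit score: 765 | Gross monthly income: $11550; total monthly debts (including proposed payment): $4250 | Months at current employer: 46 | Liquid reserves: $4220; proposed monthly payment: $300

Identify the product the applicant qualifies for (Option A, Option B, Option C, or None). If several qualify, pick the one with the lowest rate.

DTI = 4,250/11,550 = 36.8%.
Reserves = 4,220/300 = 14.1 months.
Option A: score 765 ≥ 620; DTI 36.8% ≤ 38%; employment 46 ≥ 24 mo; reserves 14.1 ≥ 2 mo → qualifies.
Option B: score 765 ≥ 720; DTI 36.8% ≤ 50%; employment 46 ≥ 6 mo; reserves 14.1 ≥ 6 mo → qualifies.
Option C: score 765 ≥ 680; DTI 36.8% ≤ 38% → qualifies.
Qualifying: Option A, Option B, Option C. Lowest rate is 10.98% → Option B.

Option B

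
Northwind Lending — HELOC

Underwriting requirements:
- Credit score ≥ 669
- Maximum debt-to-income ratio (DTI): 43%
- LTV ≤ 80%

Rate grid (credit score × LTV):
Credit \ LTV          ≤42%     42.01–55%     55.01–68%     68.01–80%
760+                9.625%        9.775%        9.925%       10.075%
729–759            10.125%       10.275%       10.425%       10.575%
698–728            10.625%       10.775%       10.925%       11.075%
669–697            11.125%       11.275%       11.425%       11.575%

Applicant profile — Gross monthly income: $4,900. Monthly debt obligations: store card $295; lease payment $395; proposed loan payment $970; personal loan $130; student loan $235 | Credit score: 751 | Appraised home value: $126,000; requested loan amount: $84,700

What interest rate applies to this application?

Credit score 751 ≥ 669; Total monthly debts = (295 + 395 + 970 + 130 + 235) = 2,025. DTI: 2,025 ÷ 4,900 = 41.3%, within the 43% cap
LTV: 84,700 ÷ 126,000 = 67.2%, within 80% cap
Score 751 is in the 729–759 band; LTV 67.2% is in the 55.01–68% band → 10.425%.

10.425%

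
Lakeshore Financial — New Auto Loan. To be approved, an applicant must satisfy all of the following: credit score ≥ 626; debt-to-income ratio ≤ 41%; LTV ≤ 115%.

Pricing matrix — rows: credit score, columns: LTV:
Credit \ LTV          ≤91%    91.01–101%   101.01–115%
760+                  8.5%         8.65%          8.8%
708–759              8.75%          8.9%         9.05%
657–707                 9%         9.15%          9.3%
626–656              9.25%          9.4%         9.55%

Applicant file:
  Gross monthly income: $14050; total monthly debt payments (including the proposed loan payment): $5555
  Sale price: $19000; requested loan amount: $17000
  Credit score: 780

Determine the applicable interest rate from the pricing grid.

Credit score 780 ≥ 626; DTI = 5,555/14,050 = 39.5% ≤ 41%
LTV: 17,000 ÷ 19,000 = 89.5%, within 115% cap
Row: 780 falls in 760+. Column: 89.5% falls in ≤91%. Rate = 8.5%.

8.5%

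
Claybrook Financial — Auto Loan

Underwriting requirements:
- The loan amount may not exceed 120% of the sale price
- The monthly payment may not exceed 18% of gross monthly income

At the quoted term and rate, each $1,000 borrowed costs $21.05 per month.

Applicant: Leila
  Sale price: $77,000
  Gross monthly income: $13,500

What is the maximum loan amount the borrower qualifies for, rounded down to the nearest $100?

$92,400

Payment cap: 18% × $13,500 = $2,430/month.
At $21.05 per $1,000, that supports 2,430/21.05 × 1,000 ≈ $115,439 → $115,400.
LTV cap: 120% × $77,000 = $92,400 → $92,400.
Binding constraint: loan-to-value.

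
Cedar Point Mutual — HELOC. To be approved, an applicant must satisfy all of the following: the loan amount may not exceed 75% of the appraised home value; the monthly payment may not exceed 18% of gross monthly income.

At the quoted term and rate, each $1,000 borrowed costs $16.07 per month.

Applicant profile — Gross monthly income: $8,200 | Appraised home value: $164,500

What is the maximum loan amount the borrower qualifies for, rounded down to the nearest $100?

Payment cap: 18% × $8,200 = $1,476/month.
At $16.07 per $1,000, that supports 1,476/16.07 × 1,000 ≈ $91,848 → $91,800.
LTV cap: 75% × $164,500 = $123,375 → $123,300.
Binding constraint: payment-to-income.

$91,800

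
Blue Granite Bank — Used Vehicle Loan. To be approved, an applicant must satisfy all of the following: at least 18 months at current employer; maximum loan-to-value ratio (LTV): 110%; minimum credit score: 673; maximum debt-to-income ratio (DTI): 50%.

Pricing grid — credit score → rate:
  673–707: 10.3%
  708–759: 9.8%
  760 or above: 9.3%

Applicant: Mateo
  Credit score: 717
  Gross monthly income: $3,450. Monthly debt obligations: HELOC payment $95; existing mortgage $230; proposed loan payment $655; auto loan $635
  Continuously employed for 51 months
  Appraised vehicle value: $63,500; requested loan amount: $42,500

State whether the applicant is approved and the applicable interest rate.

Credit score 717 ≥ 673 (meets minimum)
Loan-to-value = 42,500/63,500 = 66.9% — pass (110% max)
Total monthly debts = (95 + 230 + 655 + 635) = 1,615. DTI: 1,615 ÷ 3,450 = 46.8%, within the 50% cap
Employment 51 ≥ 18 months
All requirements met. Score 717 falls in the 708–759 tier → 9.8%.

Approved at 9.8%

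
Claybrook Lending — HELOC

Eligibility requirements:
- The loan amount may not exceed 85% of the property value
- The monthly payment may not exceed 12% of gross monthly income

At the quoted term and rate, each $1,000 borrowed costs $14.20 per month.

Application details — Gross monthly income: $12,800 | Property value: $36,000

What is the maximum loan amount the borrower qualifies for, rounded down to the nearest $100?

$30,600

Payment cap: 12% × $12,800 = $1,536/month.
At $14.20 per $1,000, that supports 1,536/14.20 × 1,000 ≈ $108,169 → $108,100.
LTV cap: 85% × $36,000 = $30,600 → $30,600.
Binding constraint: loan-to-value.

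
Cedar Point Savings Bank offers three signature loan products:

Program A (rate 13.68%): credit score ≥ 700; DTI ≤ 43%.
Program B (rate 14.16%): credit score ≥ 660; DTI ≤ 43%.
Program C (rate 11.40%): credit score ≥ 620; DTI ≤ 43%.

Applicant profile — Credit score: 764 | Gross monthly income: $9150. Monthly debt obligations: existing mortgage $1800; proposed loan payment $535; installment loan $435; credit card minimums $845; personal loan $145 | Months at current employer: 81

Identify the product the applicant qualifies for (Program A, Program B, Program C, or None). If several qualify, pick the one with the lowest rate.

Program C

Total debts = (1,800 + 535 + 435 + 845 + 145) = 3,760; DTI = 3,760/9,150 = 41.1%.
Program A: score 764 ≥ 700; DTI 41.1% ≤ 43% → qualifies.
Program B: score 764 ≥ 660; DTI 41.1% ≤ 43% → qualifies.
Program C: score 764 ≥ 620; DTI 41.1% ≤ 43% → qualifies.
Qualifying: Program A, Program B, Program C. Lowest rate is 11.40% → Program C.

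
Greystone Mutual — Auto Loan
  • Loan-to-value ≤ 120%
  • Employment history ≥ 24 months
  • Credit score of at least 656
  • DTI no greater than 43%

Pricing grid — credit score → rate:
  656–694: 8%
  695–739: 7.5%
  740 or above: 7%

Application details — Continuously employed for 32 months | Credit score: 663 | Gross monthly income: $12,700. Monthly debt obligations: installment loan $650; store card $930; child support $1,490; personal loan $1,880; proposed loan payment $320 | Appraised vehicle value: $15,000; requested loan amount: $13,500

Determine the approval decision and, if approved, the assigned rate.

Credit score 663 ≥ 656 (meets minimum)
Employment 32 ≥ 24 months
Total monthly debts = (650 + 930 + 1,490 + 1,880 + 320) = 5,270. DTI: 5,270 ÷ 12,700 = 41.5%, within the 43% cap
LTV: 13,500 ÷ 15,000 = 90%, within 120% cap
All requirements met. Score 663 falls in the 656–694 tier → 8%.

Approved at 8%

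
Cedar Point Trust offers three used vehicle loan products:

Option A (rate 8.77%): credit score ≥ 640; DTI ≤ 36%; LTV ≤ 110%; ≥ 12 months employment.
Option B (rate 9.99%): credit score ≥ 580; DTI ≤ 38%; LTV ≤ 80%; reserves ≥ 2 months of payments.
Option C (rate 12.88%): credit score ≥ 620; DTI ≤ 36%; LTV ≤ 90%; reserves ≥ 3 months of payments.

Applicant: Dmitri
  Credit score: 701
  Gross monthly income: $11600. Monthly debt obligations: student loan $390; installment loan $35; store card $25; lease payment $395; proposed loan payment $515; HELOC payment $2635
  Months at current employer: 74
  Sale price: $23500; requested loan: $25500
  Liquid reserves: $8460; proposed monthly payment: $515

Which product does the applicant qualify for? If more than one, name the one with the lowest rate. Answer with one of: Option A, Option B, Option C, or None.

Option A

Total debts = (390 + 35 + 25 + 395 + 515 + 2,635) = 3,995; DTI = 3,995/11,600 = 34.4%.
LTV = 25,500/23,500 = 108.5%.
Reserves = 8,460/515 = 16.4 months.
Option A: score 701 ≥ 640; DTI 34.4% ≤ 36%; LTV 108.5% ≤ 110%; employment 74 ≥ 12 mo → qualifies.
Option B: score 701 ≥ 580; DTI 34.4% ≤ 38%; LTV 108.5% > 80%; reserves 16.4 ≥ 2 mo → does not qualify.
Option C: score 701 ≥ 620; DTI 34.4% ≤ 36%; LTV 108.5% > 90%; reserves 16.4 ≥ 3 mo → does not qualify.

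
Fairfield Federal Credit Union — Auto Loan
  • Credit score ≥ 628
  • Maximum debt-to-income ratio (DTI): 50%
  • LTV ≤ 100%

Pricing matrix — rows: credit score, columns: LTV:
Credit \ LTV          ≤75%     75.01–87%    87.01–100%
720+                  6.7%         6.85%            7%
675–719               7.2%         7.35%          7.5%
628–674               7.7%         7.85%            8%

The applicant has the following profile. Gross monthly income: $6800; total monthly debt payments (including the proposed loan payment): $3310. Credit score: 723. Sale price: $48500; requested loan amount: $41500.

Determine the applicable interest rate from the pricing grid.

6.85%

Credit score 723 ≥ 628; Debt-to-income = 3,310/6,800 = 48.7% — meets 50% limit
LTV = 41,500/48,500 = 85.6% ≤ 100%
Score 723 is in the 720+ band; LTV 85.6% is in the 75.01–87% band → 6.85%.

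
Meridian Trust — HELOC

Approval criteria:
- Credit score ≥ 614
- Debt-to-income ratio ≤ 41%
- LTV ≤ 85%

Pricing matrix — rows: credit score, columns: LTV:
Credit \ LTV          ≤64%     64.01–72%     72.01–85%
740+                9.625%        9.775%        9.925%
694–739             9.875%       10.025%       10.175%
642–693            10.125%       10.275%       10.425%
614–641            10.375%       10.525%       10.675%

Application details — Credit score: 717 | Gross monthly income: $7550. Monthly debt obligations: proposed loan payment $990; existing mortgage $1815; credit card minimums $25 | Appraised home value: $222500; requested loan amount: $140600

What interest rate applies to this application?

9.875%

Credit score 717 ≥ 614; Total monthly debts = (990 + 1,815 + 25) = 2,830. DTI = 2,830/7,550 = 37.5% ≤ 41%
Loan-to-value = 140,600/222,500 = 63.2% — pass (85% max)
Score 717 is in the 694–739 band; LTV 63.2% is in the ≤64% band → 9.875%.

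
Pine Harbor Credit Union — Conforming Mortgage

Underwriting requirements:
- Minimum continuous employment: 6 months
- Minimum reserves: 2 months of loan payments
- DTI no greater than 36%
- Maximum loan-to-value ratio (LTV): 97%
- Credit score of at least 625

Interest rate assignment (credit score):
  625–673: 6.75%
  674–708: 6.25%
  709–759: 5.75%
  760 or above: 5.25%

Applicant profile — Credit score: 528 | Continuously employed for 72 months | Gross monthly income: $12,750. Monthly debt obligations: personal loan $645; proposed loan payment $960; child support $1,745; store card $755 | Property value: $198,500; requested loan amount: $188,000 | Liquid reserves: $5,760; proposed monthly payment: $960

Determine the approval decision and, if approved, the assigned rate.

Credit score 528 < 625 (below minimum)
Total monthly debts = (645 + 960 + 1,745 + 755) = 4,105. DTI = 4,105/12,750 = 32.2% ≤ 36%
Liquid reserves cover 5,760/960 = 6.0 months — ≥ 2 required
Employment 72 ≥ 6 months
Loan-to-value = 188,000/198,500 = 94.7% — pass (97% max)
Not all requirements met → denied.

Denied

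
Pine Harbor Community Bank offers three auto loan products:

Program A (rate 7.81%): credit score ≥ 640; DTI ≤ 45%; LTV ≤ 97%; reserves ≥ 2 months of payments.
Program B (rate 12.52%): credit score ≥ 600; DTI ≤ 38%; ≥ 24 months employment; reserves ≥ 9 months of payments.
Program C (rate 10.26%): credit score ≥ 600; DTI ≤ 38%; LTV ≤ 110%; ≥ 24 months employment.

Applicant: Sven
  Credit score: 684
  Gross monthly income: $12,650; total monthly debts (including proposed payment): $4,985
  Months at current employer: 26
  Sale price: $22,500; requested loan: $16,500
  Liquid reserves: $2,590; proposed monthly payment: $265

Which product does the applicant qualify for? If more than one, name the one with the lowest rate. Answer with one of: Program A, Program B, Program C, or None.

Program A

DTI = 4,985/12,650 = 39.4%.
LTV = 16,500/22,500 = 73.3%.
Reserves = 2,590/265 = 9.8 months.
Program A: score 684 ≥ 640; DTI 39.4% ≤ 45%; LTV 73.3% ≤ 97%; reserves 9.8 ≥ 2 mo → qualifies.
Program B: score 684 ≥ 600; DTI 39.4% > 38%; employment 26 ≥ 24 mo; reserves 9.8 ≥ 9 mo → does not qualify.
Program C: score 684 ≥ 600; DTI 39.4% > 38%; LTV 73.3% ≤ 110%; employment 26 ≥ 24 mo → does not qualify.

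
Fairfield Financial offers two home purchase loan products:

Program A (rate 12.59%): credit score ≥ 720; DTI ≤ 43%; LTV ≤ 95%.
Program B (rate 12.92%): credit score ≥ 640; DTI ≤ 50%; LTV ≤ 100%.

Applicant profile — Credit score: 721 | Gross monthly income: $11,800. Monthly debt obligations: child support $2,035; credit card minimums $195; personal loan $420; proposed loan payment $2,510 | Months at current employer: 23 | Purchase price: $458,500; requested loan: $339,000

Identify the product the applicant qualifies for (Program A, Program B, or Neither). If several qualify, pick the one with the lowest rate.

Program B

Total debts = (2,035 + 195 + 420 + 2,510) = 5,160; DTI = 5,160/11,800 = 43.7%.
LTV = 339,000/458,500 = 73.9%.
Program A: score 721 ≥ 720; DTI 43.7% > 43%; LTV 73.9% ≤ 95% → does not qualify.
Program B: score 721 ≥ 640; DTI 43.7% ≤ 50%; LTV 73.9% ≤ 100% → qualifies.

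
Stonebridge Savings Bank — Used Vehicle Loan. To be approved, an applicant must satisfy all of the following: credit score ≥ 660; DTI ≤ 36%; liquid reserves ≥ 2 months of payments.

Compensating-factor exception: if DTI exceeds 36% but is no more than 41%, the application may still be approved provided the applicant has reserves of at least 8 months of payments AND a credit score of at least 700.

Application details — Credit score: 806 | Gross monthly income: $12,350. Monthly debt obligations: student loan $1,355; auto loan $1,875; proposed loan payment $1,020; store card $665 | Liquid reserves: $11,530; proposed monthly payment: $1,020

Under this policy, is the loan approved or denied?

Approved

Credit score 806 ≥ 660 (meets base)
Total debts = (1,355 + 1,875 + 1,020 + 665) = 4,915. DTI: 4,915 ÷ 12,350 = 39.8%, over the 36% base limit.
Reserves = 11,530/1,020 = 11.3 months ≥ 2
39.8% falls in the override range (36%–41%), so the compensating-factor test applies.
Reserves 11.3 ≥ 8 months; credit score 806 ≥ 700.
Both override conditions satisfied; DTI exception granted.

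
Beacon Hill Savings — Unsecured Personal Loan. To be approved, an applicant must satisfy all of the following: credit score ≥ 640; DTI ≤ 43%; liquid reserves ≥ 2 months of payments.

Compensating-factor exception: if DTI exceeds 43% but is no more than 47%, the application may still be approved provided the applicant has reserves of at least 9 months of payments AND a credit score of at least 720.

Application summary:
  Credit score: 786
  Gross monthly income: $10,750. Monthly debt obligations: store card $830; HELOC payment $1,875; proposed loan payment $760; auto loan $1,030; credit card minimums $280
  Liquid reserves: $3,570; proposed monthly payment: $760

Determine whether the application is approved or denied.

Denied

Credit score 786 ≥ 640 (meets base)
Total debts = (830 + 1,875 + 760 + 1,030 + 280) = 4,775. DTI: 4,775 ÷ 10,750 = 44.4%, over the 43% base limit.
Liquid reserves cover 3,570/760 = 4.7 months — ≥ 2 required
DTI 44.4% is within the 43%–47% exception band; checking compensating factors.
Reserves 4.7 < 9 months; credit score 786 ≥ 720.
Override conditions not both satisfied; exception does not apply.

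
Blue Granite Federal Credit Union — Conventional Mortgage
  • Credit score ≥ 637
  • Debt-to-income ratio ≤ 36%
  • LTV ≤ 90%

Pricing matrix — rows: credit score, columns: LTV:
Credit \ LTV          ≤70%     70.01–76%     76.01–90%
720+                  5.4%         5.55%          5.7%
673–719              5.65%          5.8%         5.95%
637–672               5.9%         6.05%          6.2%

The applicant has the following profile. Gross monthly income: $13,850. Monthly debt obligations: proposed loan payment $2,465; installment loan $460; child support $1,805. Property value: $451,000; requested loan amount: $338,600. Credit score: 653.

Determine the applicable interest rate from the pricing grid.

Credit score 653 ≥ 637; Total monthly debts = (2,465 + 460 + 1,805) = 4,730. DTI: 4,730 ÷ 13,850 = 34.2%, within the 36% cap
Loan-to-value = 338,600/451,000 = 75.1% — pass (90% max)
Score 653 is in the 637–672 band; LTV 75.1% is in the 70.01–76% band → 6.05%.

6.05%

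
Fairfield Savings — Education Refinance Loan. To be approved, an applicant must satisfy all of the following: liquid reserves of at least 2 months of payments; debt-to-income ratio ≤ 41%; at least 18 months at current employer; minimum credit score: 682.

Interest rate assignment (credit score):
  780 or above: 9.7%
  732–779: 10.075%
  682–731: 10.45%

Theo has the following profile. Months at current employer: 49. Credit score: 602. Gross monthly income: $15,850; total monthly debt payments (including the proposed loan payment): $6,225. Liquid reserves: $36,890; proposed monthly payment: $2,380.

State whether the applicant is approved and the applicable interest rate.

Credit score 602 < 682 (below minimum)
Employment 49 ≥ 18 months
Debt-to-income = 6,225/15,850 = 39.3% — meets 41% limit
Liquid reserves cover 36,890/2,380 = 15.5 months — ≥ 2 required
Not all requirements met → denied.

Denied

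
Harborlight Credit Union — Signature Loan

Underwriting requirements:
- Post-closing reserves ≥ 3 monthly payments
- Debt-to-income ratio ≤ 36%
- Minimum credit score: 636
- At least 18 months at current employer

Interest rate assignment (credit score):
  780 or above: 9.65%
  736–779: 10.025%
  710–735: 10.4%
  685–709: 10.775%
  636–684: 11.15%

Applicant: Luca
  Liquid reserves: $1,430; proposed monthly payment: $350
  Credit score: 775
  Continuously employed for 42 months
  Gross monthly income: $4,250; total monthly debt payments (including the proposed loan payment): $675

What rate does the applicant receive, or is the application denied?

Approved at 10.025%

Credit score 775 ≥ 636 (meets minimum)
Reserves = 1,430/350 = 4.1 months ≥ 3
DTI = 675/4,250 = 15.9% ≤ 36%
Employment 42 ≥ 18 months
All requirements met. Score 775 falls in the 736–779 tier → 10.025%.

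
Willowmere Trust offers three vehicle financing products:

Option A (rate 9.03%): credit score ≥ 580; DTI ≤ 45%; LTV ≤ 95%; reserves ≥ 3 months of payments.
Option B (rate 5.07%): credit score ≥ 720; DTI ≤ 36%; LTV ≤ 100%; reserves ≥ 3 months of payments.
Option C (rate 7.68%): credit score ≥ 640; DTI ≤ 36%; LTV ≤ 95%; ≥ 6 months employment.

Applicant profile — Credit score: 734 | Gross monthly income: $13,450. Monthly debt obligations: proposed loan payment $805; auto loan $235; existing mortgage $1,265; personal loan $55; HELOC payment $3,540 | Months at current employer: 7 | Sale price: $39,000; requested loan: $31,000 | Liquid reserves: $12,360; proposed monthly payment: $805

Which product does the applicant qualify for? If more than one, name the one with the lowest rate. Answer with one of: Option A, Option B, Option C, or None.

Total debts = (805 + 235 + 1,265 + 55 + 3,540) = 5,900; DTI = 5,900/13,450 = 43.9%.
LTV = 31,000/39,000 = 79.5%.
Reserves = 12,360/805 = 15.4 months.
Option A: score 734 ≥ 580; DTI 43.9% ≤ 45%; LTV 79.5% ≤ 95%; reserves 15.4 ≥ 3 mo → qualifies.
Option B: score 734 ≥ 720; DTI 43.9% > 36%; LTV 79.5% ≤ 100%; reserves 15.4 ≥ 3 mo → does not qualify.
Option C: score 734 ≥ 640; DTI 43.9% > 36%; LTV 79.5% ≤ 95%; employment 7 ≥ 6 mo → does not qualify.

Option A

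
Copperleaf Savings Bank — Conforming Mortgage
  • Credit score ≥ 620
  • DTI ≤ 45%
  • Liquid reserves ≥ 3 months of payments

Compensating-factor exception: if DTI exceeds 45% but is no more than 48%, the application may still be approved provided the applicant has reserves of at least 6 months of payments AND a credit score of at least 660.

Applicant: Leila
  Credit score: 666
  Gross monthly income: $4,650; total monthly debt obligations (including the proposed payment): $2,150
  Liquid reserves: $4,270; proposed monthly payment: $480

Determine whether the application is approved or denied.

Approved

Credit score 666 ≥ 620 (meets base)
DTI = 2,150/4,650 = 46.2% > 45% — standard DTI limit exceeded.
Liquid reserves cover 4,270/480 = 8.9 months — ≥ 3 required
46.2% falls in the override range (45%–48%), so the compensating-factor test applies.
Override check — reserves: 8.9 mo (ok); score: 666 (ok).
Both compensating conditions met → exception applies.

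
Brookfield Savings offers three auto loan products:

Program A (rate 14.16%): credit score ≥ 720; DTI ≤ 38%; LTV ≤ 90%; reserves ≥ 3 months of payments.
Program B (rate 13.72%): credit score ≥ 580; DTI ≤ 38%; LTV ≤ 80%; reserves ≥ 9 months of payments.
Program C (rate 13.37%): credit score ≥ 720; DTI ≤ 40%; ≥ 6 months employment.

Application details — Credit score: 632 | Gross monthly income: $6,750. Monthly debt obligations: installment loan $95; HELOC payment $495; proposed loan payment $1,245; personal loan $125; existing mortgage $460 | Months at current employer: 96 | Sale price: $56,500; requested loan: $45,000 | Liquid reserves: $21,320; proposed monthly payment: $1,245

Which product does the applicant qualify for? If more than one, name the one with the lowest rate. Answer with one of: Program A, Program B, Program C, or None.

Program B

Total debts = (95 + 495 + 1,245 + 125 + 460) = 2,420; DTI = 2,420/6,750 = 35.9%.
LTV = 45,000/56,500 = 79.6%.
Reserves = 21,320/1,245 = 17.1 months.
Program A: score 632 < 720; DTI 35.9% ≤ 38%; LTV 79.6% ≤ 90%; reserves 17.1 ≥ 3 mo → does not qualify.
Program B: score 632 ≥ 580; DTI 35.9% ≤ 38%; LTV 79.6% ≤ 80%; reserves 17.1 ≥ 9 mo → qualifies.
Program C: score 632 < 720; DTI 35.9% ≤ 40%; employment 96 ≥ 6 mo → does not qualify.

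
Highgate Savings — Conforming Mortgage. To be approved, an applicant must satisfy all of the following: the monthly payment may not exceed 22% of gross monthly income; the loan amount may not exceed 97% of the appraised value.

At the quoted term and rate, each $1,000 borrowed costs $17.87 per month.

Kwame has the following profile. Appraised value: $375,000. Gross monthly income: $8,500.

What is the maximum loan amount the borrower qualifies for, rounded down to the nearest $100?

$104,600

Payment cap: 22% × $8,500 = $1,870/month.
At $17.87 per $1,000, that supports 1,870/17.87 × 1,000 ≈ $104,644 → $104,600.
LTV cap: 97% × $375,000 = $363,750 → $363,700.
Binding constraint: payment-to-income.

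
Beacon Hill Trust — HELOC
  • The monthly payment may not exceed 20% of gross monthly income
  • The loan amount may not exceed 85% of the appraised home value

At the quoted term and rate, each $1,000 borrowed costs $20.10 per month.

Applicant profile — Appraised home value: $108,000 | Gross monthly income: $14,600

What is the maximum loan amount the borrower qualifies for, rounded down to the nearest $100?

$91,800

Payment cap: 20% × $14,600 = $2,920/month.
At $20.10 per $1,000, that supports 2,920/20.10 × 1,000 ≈ $145,273 → $145,200.
LTV cap: 85% × $108,000 = $91,800 → $91,800.
Binding constraint: loan-to-value.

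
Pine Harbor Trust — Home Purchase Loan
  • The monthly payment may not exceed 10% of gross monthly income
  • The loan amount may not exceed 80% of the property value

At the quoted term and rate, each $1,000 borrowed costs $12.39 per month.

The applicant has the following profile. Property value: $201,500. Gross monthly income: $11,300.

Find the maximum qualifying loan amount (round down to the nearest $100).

$91,200

Payment cap: 10% × $11,300 = $1,130/month.
At $12.39 per $1,000, that supports 1,130/12.39 × 1,000 ≈ $91,202 → $91,200.
LTV cap: 80% × $201,500 = $161,200 → $161,200.
Binding constraint: payment-to-income.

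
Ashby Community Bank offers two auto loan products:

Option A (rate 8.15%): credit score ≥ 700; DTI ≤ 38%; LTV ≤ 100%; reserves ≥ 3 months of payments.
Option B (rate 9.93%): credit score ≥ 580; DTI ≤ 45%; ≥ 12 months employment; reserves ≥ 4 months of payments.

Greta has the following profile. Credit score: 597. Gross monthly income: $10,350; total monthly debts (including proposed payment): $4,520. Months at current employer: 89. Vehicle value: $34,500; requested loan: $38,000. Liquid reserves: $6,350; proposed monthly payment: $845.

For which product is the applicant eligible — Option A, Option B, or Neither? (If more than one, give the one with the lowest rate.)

Option B

DTI = 4,520/10,350 = 43.7%.
LTV = 38,000/34,500 = 110.1%.
Reserves = 6,350/845 = 7.5 months.
Option A: score 597 < 700; DTI 43.7% > 38%; LTV 110.1% > 100%; reserves 7.5 ≥ 3 mo → does not qualify.
Option B: score 597 ≥ 580; DTI 43.7% ≤ 45%; employment 89 ≥ 12 mo; reserves 7.5 ≥ 4 mo → qualifies.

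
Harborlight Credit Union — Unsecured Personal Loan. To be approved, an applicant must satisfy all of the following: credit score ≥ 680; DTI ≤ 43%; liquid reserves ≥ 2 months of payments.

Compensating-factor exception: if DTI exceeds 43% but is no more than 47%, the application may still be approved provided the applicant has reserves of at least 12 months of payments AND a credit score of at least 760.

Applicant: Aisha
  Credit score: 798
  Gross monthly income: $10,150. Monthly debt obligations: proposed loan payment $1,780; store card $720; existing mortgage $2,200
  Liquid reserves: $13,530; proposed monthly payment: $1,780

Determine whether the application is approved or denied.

Denied

Credit score 798 ≥ 680 (meets base)
Total debts = (1,780 + 720 + 2,200) = 4,700. DTI = 4,700/10,150 = 46.3% > 43% — standard DTI limit exceeded.
Reserves: 13,530 ÷ 1,780 = 7.6 months (meets 2-month minimum)
46.3% falls in the override range (43%–47%), so the compensating-factor test applies.
Override check — reserves: 7.6 mo (short of 12); score: 798 (ok).
Override conditions not both satisfied; exception does not apply.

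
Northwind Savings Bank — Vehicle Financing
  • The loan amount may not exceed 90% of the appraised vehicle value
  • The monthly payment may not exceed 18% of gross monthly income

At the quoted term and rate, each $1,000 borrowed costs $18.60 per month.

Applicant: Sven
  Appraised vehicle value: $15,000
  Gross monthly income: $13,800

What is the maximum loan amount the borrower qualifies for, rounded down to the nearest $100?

Payment cap: 18% × $13,800 = $2,484/month.
At $18.60 per $1,000, that supports 2,484/18.60 × 1,000 ≈ $133,548 → $133,500.
LTV cap: 90% × $15,000 = $13,500 → $13,500.
Binding constraint: loan-to-value.

$13,500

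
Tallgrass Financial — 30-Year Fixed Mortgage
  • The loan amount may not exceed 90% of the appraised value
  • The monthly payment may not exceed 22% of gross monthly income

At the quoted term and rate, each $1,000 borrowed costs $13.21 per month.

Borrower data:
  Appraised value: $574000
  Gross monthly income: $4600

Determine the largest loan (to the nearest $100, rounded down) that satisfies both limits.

Payment cap: 22% × $4,600 = $1,012/month.
At $13.21 per $1,000, that supports 1,012/13.21 × 1,000 ≈ $76,608 → $76,600.
LTV cap: 90% × $574,000 = $516,600 → $516,600.
Binding constraint: payment-to-income.

$76,600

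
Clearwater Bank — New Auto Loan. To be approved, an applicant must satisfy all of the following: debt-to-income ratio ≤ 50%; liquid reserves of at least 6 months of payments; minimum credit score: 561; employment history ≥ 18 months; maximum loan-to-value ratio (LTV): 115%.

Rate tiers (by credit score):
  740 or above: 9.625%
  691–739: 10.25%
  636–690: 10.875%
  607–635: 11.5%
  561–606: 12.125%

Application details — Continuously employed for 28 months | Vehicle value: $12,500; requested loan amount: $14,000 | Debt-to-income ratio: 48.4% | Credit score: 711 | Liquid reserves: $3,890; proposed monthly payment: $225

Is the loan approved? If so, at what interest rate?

Approved at 10.25%

Credit score 711 ≥ 561 (meets minimum)
Employment 28 ≥ 18 months
Reserves: 3,890 ÷ 225 = 17.3 months (meets 6-month minimum)
DTI 48.4% ≤ 50%
Loan-to-value = 14,000/12,500 = 112% — pass (115% max)
All requirements met. Score 711 falls in the 691–739 tier → 10.25%.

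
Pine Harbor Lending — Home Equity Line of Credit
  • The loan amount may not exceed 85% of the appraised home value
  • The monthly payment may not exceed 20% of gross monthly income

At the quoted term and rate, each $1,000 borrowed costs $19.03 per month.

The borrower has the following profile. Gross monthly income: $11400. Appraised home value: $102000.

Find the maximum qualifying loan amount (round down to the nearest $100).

Payment cap: 20% × $11,400 = $2,280/month.
At $19.03 per $1,000, that supports 2,280/19.03 × 1,000 ≈ $119,810 → $119,800.
LTV cap: 85% × $102,000 = $86,700 → $86,700.
Binding constraint: loan-to-value.

$86,700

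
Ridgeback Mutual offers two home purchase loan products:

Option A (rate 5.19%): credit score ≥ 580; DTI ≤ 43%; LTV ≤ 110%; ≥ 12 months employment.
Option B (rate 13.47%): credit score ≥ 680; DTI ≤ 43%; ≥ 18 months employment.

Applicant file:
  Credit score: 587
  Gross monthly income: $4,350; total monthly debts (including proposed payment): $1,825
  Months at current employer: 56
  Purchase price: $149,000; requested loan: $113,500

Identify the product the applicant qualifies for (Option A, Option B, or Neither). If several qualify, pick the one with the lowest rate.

Option A

DTI = 1,825/4,350 = 42%.
LTV = 113,500/149,000 = 76.2%.
Option A: score 587 ≥ 580; DTI 42% ≤ 43%; LTV 76.2% ≤ 110%; employment 56 ≥ 12 mo → qualifies.
Option B: score 587 < 680; DTI 42% ≤ 43%; employment 56 ≥ 18 mo → does not qualify.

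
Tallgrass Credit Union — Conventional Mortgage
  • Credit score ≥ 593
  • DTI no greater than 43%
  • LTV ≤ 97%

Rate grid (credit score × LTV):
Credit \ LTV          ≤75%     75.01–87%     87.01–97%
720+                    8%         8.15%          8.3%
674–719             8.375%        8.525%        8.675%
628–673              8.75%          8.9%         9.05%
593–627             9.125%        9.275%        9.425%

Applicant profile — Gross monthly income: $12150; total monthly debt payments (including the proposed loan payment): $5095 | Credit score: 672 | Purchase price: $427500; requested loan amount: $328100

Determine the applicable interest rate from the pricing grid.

Credit score 672 ≥ 593; Debt-to-income = 5,095/12,150 = 41.9% — meets 43% limit
LTV: 328,100 ÷ 427,500 = 76.7%, within 97% cap
Row: 672 falls in 628–673. Column: 76.7% falls in 75.01–87%. Rate = 8.9%.

8.9%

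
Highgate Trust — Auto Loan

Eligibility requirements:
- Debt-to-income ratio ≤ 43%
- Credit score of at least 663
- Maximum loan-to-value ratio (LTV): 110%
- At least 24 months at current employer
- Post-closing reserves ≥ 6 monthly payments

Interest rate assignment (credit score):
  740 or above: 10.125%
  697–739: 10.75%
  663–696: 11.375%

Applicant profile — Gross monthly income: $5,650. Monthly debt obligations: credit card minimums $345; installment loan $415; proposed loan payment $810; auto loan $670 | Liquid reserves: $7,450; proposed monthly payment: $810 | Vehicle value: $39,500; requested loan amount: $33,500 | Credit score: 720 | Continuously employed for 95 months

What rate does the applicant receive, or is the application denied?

Approved at 10.75%

Credit score 720 ≥ 663 (meets minimum)
LTV = 33,500/39,500 = 84.8% ≤ 110%
Liquid reserves cover 7,450/810 = 9.2 months — ≥ 6 required
Employment 95 ≥ 24 months
Total monthly debts = (345 + 415 + 810 + 670) = 2,240. Debt-to-income = 2,240/5,650 = 39.6% — meets 43% limit
All requirements met. Score 720 falls in the 697–739 tier → 10.75%.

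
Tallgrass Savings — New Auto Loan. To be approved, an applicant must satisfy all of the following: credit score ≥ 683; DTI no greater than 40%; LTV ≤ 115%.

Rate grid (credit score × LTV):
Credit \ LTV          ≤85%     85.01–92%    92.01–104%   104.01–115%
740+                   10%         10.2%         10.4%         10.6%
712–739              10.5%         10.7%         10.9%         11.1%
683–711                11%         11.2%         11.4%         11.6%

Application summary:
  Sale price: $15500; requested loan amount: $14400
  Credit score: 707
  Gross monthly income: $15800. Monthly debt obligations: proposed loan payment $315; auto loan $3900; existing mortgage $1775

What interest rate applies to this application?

Credit score 707 ≥ 683; Total monthly debts = (315 + 3,900 + 1,775) = 5,990. DTI = 5,990/15,800 = 37.9% ≤ 40%
LTV = 14,400/15,500 = 92.9% ≤ 115%
Row: 707 falls in 683–711. Column: 92.9% falls in 92.01–104%. Rate = 11.4%.

11.4%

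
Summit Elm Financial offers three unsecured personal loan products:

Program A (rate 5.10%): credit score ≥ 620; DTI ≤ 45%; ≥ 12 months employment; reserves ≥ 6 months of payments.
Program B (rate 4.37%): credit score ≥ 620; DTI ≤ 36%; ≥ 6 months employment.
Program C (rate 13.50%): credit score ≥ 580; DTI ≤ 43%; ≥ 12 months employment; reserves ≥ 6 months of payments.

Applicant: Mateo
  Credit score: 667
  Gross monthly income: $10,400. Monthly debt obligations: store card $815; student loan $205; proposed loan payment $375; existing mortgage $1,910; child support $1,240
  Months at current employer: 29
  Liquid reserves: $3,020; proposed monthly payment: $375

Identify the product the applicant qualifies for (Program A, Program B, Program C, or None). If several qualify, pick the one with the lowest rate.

Program A

Total debts = (815 + 205 + 375 + 1,910 + 1,240) = 4,545; DTI = 4,545/10,400 = 43.7%.
Reserves = 3,020/375 = 8.1 months.
Program A: score 667 ≥ 620; DTI 43.7% ≤ 45%; employment 29 ≥ 12 mo; reserves 8.1 ≥ 6 mo → qualifies.
Program B: score 667 ≥ 620; DTI 43.7% > 36%; employment 29 ≥ 6 mo → does not qualify.
Program C: score 667 ≥ 580; DTI 43.7% > 43%; employment 29 ≥ 12 mo; reserves 8.1 ≥ 6 mo → does not qualify.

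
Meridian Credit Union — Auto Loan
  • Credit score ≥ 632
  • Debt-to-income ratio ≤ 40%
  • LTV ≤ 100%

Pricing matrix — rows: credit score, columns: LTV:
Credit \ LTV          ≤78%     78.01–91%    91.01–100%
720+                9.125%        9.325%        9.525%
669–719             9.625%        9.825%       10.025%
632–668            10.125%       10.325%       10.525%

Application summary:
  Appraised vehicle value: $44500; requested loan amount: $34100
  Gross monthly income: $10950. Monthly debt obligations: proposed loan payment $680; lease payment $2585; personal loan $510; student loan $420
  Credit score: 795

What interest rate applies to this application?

Credit score 795 ≥ 632; Total monthly debts = (680 + 2,585 + 510 + 420) = 4,195. Debt-to-income = 4,195/10,950 = 38.3% — meets 40% limit
LTV = 34,100/44,500 = 76.6% ≤ 100%
Score 795 is in the 720+ band; LTV 76.6% is in the ≤78% band → 9.125%.

9.125%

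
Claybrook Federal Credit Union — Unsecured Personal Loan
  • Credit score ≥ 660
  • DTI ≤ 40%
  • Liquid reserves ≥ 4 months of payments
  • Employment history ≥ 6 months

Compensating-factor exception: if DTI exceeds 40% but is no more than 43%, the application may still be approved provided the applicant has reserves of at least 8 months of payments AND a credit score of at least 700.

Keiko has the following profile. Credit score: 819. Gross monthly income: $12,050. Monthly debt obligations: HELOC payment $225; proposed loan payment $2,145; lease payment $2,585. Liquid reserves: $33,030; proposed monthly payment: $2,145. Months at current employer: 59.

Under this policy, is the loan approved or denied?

Approved

Credit score 819 ≥ 660 (meets base)
Total debts = (225 + 2,145 + 2,585) = 4,955. DTI = 4,955/12,050 = 41.1% > 40% — standard DTI limit exceeded.
Liquid reserves cover 33,030/2,145 = 15.4 months — ≥ 4 required
Employment 59 ≥ 6 months
41.1% falls in the override range (40%–43%), so the compensating-factor test applies.
Reserves 15.4 ≥ 8 months; credit score 819 ≥ 700.
Both override conditions satisfied; DTI exception granted.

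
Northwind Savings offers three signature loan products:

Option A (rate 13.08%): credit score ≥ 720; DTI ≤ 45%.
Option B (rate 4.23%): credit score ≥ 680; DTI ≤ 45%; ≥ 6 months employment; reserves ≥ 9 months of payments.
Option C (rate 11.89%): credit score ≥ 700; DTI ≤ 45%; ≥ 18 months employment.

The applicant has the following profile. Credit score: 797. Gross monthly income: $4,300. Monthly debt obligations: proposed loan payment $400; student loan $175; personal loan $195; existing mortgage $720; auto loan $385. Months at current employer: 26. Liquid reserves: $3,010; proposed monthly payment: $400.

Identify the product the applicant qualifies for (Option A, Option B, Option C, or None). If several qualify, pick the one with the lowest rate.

Total debts = (400 + 175 + 195 + 720 + 385) = 1,875; DTI = 1,875/4,300 = 43.6%.
Reserves = 3,010/400 = 7.5 months.
Option A: score 797 ≥ 720; DTI 43.6% ≤ 45% → qualifies.
Option B: score 797 ≥ 680; DTI 43.6% ≤ 45%; employment 26 ≥ 6 mo; reserves 7.5 < 9 mo → does not qualify.
Option C: score 797 ≥ 700; DTI 43.6% ≤ 45%; employment 26 ≥ 18 mo → qualifies.
Qualifying: Option A, Option C. Lowest rate is 11.89% → Option C.

Option C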